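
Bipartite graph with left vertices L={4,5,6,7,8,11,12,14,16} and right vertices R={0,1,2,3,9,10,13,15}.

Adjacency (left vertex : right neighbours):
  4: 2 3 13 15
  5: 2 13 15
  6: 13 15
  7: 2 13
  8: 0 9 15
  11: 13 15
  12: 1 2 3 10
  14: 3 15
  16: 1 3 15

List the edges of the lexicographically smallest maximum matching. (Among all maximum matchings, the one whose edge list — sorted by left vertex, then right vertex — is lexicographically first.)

|M| = 7 (so the lex-smallest maximum matching has 7 edges)
process left vertices in ascending order; for each, take the smallest-labelled available neighbour that still permits 7 edges overall, or leave it unmatched if none does
lex-smallest matching: {4-2, 5-13, 6-15, 8-0, 12-10, 14-3, 16-1}

Lex-smallest maximum matching: {(4,2), (5,13), (6,15), (8,0), (12,10), (14,3), (16,1)}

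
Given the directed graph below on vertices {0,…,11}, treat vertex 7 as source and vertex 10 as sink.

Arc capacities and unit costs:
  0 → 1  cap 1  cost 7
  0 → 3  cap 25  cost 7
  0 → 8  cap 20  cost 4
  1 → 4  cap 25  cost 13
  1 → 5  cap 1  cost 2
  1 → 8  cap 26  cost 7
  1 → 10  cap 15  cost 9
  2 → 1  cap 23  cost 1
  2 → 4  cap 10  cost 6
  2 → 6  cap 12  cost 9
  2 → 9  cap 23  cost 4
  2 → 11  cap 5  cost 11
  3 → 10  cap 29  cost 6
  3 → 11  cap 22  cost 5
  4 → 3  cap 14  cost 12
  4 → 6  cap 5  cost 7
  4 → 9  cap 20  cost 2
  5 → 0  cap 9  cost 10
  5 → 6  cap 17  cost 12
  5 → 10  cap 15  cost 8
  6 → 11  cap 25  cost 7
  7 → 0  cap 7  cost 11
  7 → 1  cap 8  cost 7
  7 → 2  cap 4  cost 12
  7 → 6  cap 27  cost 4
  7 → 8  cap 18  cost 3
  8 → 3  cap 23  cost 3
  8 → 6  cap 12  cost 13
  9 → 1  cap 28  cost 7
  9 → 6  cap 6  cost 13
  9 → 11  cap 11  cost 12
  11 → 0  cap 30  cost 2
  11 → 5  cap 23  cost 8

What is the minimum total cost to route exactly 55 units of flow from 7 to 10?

shortest-cost path #1: 7→8→3→10 push 18 @ unit cost 12 (adds 216)
shortest-cost path #2: 7→1→10 push 8 @ unit cost 16 (adds 128)
shortest-cost path #3: 7→2→1→10 push 4 @ unit cost 22 (adds 88)
shortest-cost path #4: 7→0→3→10 push 7 @ unit cost 24 (adds 168)
shortest-cost path #5: 7→6→11→0→3→10 push 4 @ unit cost 26 (adds 104)
shortest-cost path #6: 7→6→11→5→10 push 14 @ unit cost 27 (adds 378)
total cost = 1082

Minimum cost for 55 units: 1082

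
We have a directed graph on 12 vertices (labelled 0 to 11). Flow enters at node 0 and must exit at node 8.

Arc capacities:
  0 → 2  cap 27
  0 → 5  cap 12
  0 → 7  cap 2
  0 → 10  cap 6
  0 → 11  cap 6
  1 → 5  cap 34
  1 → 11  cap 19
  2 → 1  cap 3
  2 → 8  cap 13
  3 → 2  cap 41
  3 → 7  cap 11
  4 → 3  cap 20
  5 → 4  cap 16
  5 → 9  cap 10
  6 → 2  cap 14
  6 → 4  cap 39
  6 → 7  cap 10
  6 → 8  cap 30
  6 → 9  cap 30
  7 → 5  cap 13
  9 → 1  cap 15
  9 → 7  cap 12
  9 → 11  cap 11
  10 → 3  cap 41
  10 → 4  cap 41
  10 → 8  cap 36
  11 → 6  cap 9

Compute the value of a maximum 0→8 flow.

augment #1: 0→2→8 bottleneck 13, total now 13
augment #2: 0→10→8 bottleneck 6, total now 19
augment #3: 0→11→6→8 bottleneck 6, total now 25
augment #4: 0→2→1→11→6→8 bottleneck 3, total now 28

Maximum flow value: 28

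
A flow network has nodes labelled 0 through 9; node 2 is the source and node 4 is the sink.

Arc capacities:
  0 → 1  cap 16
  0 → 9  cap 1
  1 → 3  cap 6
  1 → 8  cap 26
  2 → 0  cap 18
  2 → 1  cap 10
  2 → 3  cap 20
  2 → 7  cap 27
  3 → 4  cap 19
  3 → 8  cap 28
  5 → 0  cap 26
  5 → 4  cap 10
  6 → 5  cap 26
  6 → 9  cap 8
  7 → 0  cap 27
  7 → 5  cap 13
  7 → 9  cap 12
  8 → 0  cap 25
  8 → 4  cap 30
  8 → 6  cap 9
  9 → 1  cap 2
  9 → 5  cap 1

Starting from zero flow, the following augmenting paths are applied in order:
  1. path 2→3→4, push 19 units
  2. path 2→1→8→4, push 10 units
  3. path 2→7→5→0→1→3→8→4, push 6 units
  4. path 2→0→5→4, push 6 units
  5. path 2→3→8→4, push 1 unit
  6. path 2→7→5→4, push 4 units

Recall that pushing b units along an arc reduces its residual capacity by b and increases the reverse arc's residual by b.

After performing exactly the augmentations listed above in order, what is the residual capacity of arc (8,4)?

after path 1 (2→3→4, push 19): res(8,4)=30
after path 2 (2→1→8→4, push 10): res(8,4)=20
after path 3 (2→7→5→0→1→3→8→4, push 6): res(8,4)=14
after path 4 (2→0→5→4, push 6): res(8,4)=14
after path 5 (2→3→8→4, push 1): res(8,4)=13
after path 6 (2→7→5→4, push 4): res(8,4)=13

Residual capacity of (8,4): 13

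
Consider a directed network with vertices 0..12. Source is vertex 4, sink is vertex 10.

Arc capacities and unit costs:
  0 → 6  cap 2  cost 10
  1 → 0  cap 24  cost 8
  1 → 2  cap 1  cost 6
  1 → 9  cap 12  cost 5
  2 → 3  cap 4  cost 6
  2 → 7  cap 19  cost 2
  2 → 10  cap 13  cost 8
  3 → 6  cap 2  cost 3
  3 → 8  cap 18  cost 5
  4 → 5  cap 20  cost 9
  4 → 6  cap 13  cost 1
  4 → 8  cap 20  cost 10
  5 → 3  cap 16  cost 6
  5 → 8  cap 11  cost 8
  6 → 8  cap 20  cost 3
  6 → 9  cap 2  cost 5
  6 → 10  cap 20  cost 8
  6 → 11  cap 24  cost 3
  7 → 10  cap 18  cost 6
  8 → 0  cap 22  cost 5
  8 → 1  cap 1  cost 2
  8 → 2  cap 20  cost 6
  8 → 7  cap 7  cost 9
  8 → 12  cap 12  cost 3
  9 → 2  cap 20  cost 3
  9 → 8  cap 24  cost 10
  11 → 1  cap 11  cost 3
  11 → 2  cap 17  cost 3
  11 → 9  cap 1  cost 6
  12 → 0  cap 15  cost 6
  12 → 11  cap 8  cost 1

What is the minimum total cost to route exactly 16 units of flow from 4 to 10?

Minimum cost for 16 units: 189

shortest-cost path #1: 4→6→10 push 13 @ unit cost 9 (adds 117)
shortest-cost path #2: 4→8→2→10 push 3 @ unit cost 24 (adds 72)
total cost = 189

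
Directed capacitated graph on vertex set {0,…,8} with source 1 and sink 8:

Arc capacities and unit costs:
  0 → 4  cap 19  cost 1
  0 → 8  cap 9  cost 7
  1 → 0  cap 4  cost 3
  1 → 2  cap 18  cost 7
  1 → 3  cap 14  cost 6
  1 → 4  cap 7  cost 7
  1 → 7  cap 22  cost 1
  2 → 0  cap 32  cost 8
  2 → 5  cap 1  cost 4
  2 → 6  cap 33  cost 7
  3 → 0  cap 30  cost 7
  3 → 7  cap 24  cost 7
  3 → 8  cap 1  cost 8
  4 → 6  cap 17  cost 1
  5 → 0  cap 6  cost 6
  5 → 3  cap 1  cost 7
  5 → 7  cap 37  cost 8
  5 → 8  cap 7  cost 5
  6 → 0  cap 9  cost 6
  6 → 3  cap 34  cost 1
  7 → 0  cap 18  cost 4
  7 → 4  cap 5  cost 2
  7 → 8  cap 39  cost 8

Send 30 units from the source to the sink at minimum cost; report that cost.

shortest-cost path #1: 1→7→8 push 22 @ unit cost 9 (adds 198)
shortest-cost path #2: 1→0→8 push 4 @ unit cost 10 (adds 40)
shortest-cost path #3: 1→3→8 push 1 @ unit cost 14 (adds 14)
shortest-cost path #4: 1→2→5→8 push 1 @ unit cost 16 (adds 16)
shortest-cost path #5: 1→3→0→8 push 2 @ unit cost 20 (adds 40)
total cost = 308

Minimum cost for 30 units: 308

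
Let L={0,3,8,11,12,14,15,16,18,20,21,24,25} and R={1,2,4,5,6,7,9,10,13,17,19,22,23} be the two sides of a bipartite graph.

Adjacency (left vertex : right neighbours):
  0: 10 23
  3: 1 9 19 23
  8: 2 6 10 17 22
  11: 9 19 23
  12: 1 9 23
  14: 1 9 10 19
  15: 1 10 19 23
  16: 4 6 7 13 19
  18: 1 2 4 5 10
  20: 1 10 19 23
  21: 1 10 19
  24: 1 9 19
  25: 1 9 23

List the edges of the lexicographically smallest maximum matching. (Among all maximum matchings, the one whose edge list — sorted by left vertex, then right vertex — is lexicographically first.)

|M| = 8 (so the lex-smallest maximum matching has 8 edges)
process left vertices in ascending order; for each, take the smallest-labelled available neighbour that still permits 8 edges overall, or leave it unmatched if none does
lex-smallest matching: {0-10, 3-1, 8-2, 11-9, 12-23, 14-19, 16-4, 18-5}

Lex-smallest maximum matching: {(0,10), (3,1), (8,2), (11,9), (12,23), (14,19), (16,4), (18,5)}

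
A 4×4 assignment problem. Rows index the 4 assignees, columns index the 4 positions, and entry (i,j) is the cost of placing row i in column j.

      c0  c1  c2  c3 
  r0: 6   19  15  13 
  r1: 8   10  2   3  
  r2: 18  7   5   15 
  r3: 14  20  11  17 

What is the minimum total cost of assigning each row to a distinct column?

optimal assignment: row0→col0 (cost 6), row1→col3 (cost 3), row2→col1 (cost 7), row3→col2 (cost 11)
total = 6 + 3 + 7 + 11 = 27

Minimum assignment cost: 27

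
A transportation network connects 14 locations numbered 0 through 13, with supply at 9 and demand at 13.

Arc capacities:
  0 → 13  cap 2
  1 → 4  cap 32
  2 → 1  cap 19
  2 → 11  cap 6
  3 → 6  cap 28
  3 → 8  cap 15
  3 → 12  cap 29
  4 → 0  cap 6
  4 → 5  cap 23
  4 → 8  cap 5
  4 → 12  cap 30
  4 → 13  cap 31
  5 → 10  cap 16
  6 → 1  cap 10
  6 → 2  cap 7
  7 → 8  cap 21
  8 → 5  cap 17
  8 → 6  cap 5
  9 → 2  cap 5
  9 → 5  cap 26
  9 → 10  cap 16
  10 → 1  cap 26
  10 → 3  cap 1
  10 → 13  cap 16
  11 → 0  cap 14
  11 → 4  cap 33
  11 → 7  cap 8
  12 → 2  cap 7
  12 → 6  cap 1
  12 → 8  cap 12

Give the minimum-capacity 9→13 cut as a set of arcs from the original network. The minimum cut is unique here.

Min-cut arcs: {(5,10), (9,2), (9,10)} (total capacity 37)

augment #1: 9→10→13 push 16
augment #2: 9→2→1→4→13 push 5
augment #3: 9→5→10→1→4→13 push 16
max flow = 37; residual-reachable set from 9 gives S-side
cut edges (S→T): {(5,10), (9,2), (9,10)} total cap 37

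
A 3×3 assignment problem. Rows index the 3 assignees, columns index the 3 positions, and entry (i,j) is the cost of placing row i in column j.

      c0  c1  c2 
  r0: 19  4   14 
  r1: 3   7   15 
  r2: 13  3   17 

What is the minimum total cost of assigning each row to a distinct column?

optimal assignment: row0→col2 (cost 14), row1→col0 (cost 3), row2→col1 (cost 3)
total = 14 + 3 + 3 = 20

Minimum assignment cost: 20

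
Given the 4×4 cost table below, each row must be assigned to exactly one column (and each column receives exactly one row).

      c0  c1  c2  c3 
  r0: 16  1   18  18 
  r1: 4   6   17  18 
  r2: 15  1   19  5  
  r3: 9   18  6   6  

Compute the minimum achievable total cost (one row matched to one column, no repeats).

Minimum assignment cost: 16

optimal assignment: row0→col1 (cost 1), row1→col0 (cost 4), row2→col3 (cost 5), row3→col2 (cost 6)
total = 1 + 4 + 5 + 6 = 16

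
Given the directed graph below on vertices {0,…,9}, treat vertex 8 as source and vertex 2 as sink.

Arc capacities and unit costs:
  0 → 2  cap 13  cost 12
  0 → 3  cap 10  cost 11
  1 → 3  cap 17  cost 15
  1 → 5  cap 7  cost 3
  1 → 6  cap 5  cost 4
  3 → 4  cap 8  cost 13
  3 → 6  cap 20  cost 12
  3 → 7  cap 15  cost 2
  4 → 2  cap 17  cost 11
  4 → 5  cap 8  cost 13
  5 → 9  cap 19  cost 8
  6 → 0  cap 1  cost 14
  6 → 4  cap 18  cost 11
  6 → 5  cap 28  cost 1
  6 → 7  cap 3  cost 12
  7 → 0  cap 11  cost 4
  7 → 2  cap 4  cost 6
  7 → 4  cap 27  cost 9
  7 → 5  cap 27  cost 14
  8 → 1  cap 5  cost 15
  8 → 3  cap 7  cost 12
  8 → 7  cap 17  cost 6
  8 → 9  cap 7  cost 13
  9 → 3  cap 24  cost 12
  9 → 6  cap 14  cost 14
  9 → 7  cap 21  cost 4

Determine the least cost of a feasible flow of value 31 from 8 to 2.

Minimum cost for 31 units: 839

shortest-cost path #1: 8→7→2 push 4 @ unit cost 12 (adds 48)
shortest-cost path #2: 8→7→0→2 push 11 @ unit cost 22 (adds 242)
shortest-cost path #3: 8→7→4→2 push 2 @ unit cost 26 (adds 52)
shortest-cost path #4: 8→3→7→4→2 push 7 @ unit cost 34 (adds 238)
shortest-cost path #5: 8→9→7→4→2 push 7 @ unit cost 37 (adds 259)
total cost = 839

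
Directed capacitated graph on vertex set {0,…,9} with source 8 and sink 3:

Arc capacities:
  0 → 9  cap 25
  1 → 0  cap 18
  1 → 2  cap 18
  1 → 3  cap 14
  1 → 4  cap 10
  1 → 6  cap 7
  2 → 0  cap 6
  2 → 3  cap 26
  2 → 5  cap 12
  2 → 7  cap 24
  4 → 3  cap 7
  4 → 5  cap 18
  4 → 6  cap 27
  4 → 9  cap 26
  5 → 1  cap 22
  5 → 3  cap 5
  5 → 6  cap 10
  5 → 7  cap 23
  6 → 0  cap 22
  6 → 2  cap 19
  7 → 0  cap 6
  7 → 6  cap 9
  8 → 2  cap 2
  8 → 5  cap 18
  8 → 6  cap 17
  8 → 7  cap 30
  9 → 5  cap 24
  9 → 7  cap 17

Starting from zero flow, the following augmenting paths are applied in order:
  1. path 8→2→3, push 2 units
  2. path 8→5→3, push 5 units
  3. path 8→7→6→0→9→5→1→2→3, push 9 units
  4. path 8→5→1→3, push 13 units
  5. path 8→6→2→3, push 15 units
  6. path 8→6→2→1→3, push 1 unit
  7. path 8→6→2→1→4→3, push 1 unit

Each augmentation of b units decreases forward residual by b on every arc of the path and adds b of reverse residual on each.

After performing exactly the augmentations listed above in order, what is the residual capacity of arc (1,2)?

after path 1 (8→2→3, push 2): res(1,2)=18
after path 2 (8→5→3, push 5): res(1,2)=18
after path 3 (8→7→6→0→9→5→1→2→3, push 9): res(1,2)=9
after path 4 (8→5→1→3, push 13): res(1,2)=9
after path 5 (8→6→2→3, push 15): res(1,2)=9
after path 6 (8→6→2→1→3, push 1): res(1,2)=10
after path 7 (8→6→2→1→4→3, push 1): res(1,2)=11

Residual capacity of (1,2): 11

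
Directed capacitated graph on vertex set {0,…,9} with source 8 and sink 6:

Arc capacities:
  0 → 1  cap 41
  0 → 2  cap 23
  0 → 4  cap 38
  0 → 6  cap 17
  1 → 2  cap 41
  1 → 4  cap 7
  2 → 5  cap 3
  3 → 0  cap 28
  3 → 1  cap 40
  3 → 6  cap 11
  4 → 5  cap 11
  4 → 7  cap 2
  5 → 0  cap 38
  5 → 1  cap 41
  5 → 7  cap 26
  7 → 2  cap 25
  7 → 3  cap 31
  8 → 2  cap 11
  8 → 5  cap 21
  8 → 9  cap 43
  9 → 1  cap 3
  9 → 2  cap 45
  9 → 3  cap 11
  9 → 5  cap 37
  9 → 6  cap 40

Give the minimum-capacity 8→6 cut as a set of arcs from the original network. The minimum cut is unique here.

augment #1: 8→9→6 push 40
augment #2: 8→5→0→6 push 17
augment #3: 8→9→3→6 push 3
augment #4: 8→5→7→3→6 push 4
augment #5: 8→2→5→7→3→6 push 3
max flow = 67; residual-reachable set from 8 gives S-side
cut edges (S→T): {(2,5), (8,5), (8,9)} total cap 67

Min-cut arcs: {(2,5), (8,5), (8,9)} (total capacity 67)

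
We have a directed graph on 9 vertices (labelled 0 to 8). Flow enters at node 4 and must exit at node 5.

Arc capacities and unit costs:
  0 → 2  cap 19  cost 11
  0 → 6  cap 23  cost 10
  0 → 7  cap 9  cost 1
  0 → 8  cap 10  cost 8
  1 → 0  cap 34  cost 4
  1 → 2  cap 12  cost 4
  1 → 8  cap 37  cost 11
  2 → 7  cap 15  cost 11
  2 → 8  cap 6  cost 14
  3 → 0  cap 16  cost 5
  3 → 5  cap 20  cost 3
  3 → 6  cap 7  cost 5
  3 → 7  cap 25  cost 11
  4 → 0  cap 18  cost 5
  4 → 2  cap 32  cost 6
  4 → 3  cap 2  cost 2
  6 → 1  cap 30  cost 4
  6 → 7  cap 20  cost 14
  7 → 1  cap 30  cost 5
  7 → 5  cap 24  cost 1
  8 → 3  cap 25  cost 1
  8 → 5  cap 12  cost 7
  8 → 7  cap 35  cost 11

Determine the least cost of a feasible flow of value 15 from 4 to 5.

shortest-cost path #1: 4→3→5 push 2 @ unit cost 5 (adds 10)
shortest-cost path #2: 4→0→7→5 push 9 @ unit cost 7 (adds 63)
shortest-cost path #3: 4→0→8→3→5 push 4 @ unit cost 17 (adds 68)
total cost = 141

Minimum cost for 15 units: 141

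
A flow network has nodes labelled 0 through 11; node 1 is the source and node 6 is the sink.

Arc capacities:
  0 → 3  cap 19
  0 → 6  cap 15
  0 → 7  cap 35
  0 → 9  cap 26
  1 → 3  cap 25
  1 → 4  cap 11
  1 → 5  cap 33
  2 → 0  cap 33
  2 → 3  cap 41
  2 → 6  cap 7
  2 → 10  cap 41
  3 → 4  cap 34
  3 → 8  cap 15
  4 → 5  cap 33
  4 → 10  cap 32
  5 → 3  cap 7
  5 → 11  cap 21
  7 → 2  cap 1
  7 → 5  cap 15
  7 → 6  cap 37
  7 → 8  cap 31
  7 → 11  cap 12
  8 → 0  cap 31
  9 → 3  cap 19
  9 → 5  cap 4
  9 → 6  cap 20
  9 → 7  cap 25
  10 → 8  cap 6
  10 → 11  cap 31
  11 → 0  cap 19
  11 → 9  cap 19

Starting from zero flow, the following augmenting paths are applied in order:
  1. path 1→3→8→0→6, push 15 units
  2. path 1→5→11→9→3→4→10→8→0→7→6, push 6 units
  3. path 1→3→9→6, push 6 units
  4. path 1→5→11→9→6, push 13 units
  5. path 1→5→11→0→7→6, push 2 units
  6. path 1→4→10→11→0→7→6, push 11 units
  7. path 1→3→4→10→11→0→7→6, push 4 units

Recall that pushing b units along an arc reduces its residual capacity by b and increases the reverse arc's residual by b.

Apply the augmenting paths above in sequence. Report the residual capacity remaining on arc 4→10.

Residual capacity of (4,10): 11

after path 1 (1→3→8→0→6, push 15): res(4,10)=32
after path 2 (1→5→11→9→3→4→10→8→0→7→6, push 6): res(4,10)=26
after path 3 (1→3→9→6, push 6): res(4,10)=26
after path 4 (1→5→11→9→6, push 13): res(4,10)=26
after path 5 (1→5→11→0→7→6, push 2): res(4,10)=26
after path 6 (1→4→10→11→0→7→6, push 11): res(4,10)=15
after path 7 (1→3→4→10→11→0→7→6, push 4): res(4,10)=11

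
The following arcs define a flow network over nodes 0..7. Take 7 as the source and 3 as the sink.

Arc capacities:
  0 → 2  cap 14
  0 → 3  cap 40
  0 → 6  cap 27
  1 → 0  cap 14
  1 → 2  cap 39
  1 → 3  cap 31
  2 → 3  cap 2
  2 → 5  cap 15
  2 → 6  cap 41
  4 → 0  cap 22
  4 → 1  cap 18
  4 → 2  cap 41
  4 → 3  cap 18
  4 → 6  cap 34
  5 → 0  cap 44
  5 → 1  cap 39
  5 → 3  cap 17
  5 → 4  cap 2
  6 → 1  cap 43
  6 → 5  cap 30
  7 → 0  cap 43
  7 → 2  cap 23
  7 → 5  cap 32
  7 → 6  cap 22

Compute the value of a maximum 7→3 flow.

augment #1: 7→0→3 bottleneck 40, total now 40
augment #2: 7→2→3 bottleneck 2, total now 42
augment #3: 7→5→3 bottleneck 17, total now 59
augment #4: 7→5→1→3 bottleneck 15, total now 74
augment #5: 7→6→1→3 bottleneck 16, total now 90
augment #6: 7→2→5→4→3 bottleneck 2, total now 92

Maximum flow value: 92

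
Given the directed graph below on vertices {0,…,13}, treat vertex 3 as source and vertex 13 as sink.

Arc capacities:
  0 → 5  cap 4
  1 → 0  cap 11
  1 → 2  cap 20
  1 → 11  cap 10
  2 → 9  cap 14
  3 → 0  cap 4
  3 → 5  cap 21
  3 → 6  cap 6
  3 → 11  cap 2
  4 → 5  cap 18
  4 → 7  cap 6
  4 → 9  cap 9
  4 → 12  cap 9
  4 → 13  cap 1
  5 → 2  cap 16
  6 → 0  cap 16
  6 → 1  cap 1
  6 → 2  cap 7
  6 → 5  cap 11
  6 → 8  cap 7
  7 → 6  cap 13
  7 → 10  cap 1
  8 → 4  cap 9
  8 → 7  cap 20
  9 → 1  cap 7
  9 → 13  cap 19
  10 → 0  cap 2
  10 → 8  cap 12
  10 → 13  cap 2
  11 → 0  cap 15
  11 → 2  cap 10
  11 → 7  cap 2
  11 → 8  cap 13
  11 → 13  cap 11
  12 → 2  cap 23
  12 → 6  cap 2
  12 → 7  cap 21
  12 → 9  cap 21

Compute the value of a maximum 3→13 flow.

augment #1: 3→11→13 bottleneck 2, total now 2
augment #2: 3→5→2→9→13 bottleneck 14, total now 16
augment #3: 3→6→1→11→13 bottleneck 1, total now 17
augment #4: 3→6→8→4→13 bottleneck 1, total now 18
augment #5: 3→6→8→4→9→13 bottleneck 4, total now 22

Maximum flow value: 22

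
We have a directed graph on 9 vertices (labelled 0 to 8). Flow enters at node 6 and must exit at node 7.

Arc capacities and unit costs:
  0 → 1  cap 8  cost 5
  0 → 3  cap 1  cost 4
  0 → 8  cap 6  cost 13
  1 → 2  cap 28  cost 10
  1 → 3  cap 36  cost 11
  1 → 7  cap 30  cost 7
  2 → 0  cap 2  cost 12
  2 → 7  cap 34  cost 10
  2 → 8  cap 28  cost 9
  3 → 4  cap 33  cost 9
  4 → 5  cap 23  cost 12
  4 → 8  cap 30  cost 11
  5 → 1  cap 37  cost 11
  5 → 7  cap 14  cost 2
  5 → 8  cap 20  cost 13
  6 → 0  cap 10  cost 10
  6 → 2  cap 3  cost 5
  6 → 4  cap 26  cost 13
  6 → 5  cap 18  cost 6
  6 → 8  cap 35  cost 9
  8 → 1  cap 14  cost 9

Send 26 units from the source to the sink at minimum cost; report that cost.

shortest-cost path #1: 6→5→7 push 14 @ unit cost 8 (adds 112)
shortest-cost path #2: 6→2→7 push 3 @ unit cost 15 (adds 45)
shortest-cost path #3: 6→0→1→7 push 8 @ unit cost 22 (adds 176)
shortest-cost path #4: 6→5→1→7 push 1 @ unit cost 24 (adds 24)
total cost = 357

Minimum cost for 26 units: 357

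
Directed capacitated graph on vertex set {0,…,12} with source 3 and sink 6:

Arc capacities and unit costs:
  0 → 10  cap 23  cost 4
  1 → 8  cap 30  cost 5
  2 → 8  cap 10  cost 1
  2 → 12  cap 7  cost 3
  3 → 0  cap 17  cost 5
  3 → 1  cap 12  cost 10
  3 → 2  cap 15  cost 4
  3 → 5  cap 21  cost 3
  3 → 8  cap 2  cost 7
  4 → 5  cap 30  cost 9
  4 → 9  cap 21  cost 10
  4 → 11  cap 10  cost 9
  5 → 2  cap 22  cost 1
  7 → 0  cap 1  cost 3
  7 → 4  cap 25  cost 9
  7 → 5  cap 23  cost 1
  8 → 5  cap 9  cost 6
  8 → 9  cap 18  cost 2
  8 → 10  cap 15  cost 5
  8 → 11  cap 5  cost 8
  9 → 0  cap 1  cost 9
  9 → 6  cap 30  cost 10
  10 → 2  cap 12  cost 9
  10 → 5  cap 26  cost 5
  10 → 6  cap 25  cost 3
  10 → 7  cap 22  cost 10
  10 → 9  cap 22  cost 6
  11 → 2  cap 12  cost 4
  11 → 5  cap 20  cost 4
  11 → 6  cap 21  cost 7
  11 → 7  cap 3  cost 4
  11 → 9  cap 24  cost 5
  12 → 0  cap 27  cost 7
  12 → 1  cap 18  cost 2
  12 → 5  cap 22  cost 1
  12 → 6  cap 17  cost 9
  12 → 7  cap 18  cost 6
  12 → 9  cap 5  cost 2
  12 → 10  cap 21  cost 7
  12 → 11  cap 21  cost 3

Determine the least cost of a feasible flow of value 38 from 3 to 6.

shortest-cost path #1: 3→0→10→6 push 17 @ unit cost 12 (adds 204)
shortest-cost path #2: 3→2→8→10→6 push 8 @ unit cost 13 (adds 104)
shortest-cost path #3: 3→2→12→6 push 7 @ unit cost 16 (adds 112)
shortest-cost path #4: 3→5→2→8→9→6 push 2 @ unit cost 17 (adds 34)
shortest-cost path #5: 3→8→9→6 push 2 @ unit cost 19 (adds 38)
shortest-cost path #6: 3→1→8→9→6 push 2 @ unit cost 27 (adds 54)
total cost = 546

Minimum cost for 38 units: 546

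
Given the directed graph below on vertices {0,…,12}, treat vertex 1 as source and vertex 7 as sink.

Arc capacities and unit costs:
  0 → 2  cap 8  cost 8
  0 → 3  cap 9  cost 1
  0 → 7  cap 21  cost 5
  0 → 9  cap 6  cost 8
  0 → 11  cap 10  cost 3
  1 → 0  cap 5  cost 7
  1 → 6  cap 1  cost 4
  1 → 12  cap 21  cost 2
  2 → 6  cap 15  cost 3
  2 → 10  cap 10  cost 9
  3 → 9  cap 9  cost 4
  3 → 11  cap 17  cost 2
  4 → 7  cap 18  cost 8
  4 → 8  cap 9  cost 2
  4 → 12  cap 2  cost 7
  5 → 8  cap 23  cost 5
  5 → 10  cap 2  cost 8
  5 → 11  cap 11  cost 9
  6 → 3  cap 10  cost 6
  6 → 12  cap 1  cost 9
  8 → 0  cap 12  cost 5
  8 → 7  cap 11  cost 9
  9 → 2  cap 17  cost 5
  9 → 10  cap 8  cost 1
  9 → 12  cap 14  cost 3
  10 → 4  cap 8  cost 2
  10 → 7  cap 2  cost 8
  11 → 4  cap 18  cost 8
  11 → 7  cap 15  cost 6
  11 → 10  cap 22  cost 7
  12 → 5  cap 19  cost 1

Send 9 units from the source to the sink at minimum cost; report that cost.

Minimum cost for 9 units: 128

shortest-cost path #1: 1→0→7 push 5 @ unit cost 12 (adds 60)
shortest-cost path #2: 1→12→5→8→7 push 4 @ unit cost 17 (adds 68)
total cost = 128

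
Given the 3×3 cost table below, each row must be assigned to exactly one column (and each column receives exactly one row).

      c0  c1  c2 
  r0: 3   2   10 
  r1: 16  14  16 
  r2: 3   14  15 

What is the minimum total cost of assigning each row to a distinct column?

Minimum assignment cost: 21

optimal assignment: row0→col1 (cost 2), row1→col2 (cost 16), row2→col0 (cost 3)
total = 2 + 16 + 3 = 21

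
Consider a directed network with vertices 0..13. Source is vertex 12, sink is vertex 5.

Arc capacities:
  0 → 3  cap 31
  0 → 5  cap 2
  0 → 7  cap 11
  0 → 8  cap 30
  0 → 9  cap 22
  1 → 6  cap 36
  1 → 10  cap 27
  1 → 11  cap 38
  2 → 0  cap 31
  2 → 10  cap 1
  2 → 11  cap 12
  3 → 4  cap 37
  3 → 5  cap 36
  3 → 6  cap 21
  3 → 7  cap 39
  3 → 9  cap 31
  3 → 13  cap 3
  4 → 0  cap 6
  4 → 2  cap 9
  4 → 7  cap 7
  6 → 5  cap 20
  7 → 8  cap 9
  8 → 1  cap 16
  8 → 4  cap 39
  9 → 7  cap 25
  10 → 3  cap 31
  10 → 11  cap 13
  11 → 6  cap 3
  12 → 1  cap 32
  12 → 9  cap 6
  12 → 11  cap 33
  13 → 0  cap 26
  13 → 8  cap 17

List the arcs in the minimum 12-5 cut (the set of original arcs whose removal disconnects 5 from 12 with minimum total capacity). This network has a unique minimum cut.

augment #1: 12→1→6→5 push 20
augment #2: 12→1→10→3→5 push 12
augment #3: 12→9→7→8→4→0→5 push 2
augment #4: 12→11→6→1→10→3→5 push 3
augment #5: 12→9→7→8→1→10→3→5 push 4
max flow = 41; residual-reachable set from 12 gives S-side
cut edges (S→T): {(11,6), (12,1), (12,9)} total cap 41

Min-cut arcs: {(11,6), (12,1), (12,9)} (total capacity 41)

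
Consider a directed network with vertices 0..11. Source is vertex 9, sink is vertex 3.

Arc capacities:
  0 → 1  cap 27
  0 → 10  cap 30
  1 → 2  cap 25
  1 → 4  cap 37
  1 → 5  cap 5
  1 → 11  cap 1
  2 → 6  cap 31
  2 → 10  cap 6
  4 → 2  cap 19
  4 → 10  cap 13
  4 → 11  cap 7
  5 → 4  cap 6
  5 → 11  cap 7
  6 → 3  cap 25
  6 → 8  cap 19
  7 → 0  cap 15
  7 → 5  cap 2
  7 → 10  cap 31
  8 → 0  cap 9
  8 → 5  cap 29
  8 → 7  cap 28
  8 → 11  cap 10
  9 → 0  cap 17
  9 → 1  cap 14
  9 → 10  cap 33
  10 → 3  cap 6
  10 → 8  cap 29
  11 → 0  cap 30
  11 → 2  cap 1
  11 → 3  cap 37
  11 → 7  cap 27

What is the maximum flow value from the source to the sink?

Maximum flow value: 56

augment #1: 9→10→3 bottleneck 6, total now 6
augment #2: 9→1→11→3 bottleneck 1, total now 7
augment #3: 9→1→2→6→3 bottleneck 13, total now 20
augment #4: 9→10→8→11→3 bottleneck 10, total now 30
augment #5: 9→0→1→2→6→3 bottleneck 12, total now 42
augment #6: 9→0→1→4→11→3 bottleneck 5, total now 47
augment #7: 9→10→8→5→11→3 bottleneck 7, total now 54
augment #8: 9→10→8→5→4→11→3 bottleneck 2, total now 56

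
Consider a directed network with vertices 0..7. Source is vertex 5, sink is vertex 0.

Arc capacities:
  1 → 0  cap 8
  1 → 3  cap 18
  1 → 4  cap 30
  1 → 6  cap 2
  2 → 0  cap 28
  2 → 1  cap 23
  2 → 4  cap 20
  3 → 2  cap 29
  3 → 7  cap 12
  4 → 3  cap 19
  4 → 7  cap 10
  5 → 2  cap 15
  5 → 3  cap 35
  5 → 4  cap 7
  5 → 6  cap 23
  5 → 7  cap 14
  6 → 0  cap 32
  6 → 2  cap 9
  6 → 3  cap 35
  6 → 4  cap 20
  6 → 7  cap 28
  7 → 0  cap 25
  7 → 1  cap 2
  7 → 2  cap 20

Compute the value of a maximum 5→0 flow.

Maximum flow value: 86

augment #1: 5→2→0 bottleneck 15, total now 15
augment #2: 5→6→0 bottleneck 23, total now 38
augment #3: 5→7→0 bottleneck 14, total now 52
augment #4: 5→3→2→0 bottleneck 13, total now 65
augment #5: 5→3→7→0 bottleneck 11, total now 76
augment #6: 5→3→2→1→0 bottleneck 8, total now 84
augment #7: 5→3→2→1→6→0 bottleneck 2, total now 86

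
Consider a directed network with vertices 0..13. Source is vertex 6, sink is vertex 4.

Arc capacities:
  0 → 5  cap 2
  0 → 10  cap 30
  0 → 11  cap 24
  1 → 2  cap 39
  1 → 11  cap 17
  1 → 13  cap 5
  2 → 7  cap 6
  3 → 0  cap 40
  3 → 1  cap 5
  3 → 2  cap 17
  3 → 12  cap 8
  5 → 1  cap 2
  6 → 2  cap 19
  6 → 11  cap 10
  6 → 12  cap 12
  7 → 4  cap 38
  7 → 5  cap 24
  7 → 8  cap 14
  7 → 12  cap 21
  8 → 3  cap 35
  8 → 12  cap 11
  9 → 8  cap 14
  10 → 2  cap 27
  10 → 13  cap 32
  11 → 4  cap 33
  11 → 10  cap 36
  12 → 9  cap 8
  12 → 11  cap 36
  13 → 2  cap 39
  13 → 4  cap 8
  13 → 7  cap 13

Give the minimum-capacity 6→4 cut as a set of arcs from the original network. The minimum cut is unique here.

augment #1: 6→11→4 push 10
augment #2: 6→2→7→4 push 6
augment #3: 6→12→11→4 push 12
max flow = 28; residual-reachable set from 6 gives S-side
cut edges (S→T): {(2,7), (6,11), (6,12)} total cap 28

Min-cut arcs: {(2,7), (6,11), (6,12)} (total capacity 28)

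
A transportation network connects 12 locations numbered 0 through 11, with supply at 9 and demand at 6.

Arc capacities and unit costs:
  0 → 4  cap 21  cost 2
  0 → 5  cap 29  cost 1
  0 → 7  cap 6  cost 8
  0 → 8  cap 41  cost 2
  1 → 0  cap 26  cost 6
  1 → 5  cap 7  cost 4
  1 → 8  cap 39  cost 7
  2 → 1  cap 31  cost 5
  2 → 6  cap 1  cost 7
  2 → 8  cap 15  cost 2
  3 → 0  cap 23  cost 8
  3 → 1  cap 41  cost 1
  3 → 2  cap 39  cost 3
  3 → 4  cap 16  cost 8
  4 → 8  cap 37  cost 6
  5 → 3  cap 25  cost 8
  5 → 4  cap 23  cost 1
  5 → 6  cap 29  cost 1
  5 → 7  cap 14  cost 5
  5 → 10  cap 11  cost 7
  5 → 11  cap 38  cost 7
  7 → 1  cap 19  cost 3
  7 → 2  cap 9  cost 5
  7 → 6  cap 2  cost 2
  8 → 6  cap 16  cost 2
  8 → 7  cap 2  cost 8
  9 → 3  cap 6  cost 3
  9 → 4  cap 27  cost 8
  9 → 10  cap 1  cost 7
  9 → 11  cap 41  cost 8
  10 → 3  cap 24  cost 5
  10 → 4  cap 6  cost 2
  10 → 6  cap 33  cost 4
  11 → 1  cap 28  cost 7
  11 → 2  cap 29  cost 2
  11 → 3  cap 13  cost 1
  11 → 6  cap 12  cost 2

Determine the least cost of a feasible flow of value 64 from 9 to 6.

Minimum cost for 64 units: 1062

shortest-cost path #1: 9→3→1→5→6 push 6 @ unit cost 9 (adds 54)
shortest-cost path #2: 9→11→6 push 12 @ unit cost 10 (adds 120)
shortest-cost path #3: 9→10→6 push 1 @ unit cost 11 (adds 11)
shortest-cost path #4: 9→11→2→8→6 push 15 @ unit cost 14 (adds 210)
shortest-cost path #5: 9→11→3→1→5→6 push 1 @ unit cost 15 (adds 15)
shortest-cost path #6: 9→4→8→6 push 1 @ unit cost 16 (adds 16)
shortest-cost path #7: 9→11→2→6 push 1 @ unit cost 17 (adds 17)
shortest-cost path #8: 9→11→3→1→0→5→6 push 12 @ unit cost 18 (adds 216)
shortest-cost path #9: 9→4→8→7→6 push 2 @ unit cost 24 (adds 48)
shortest-cost path #10: 9→4→8→2→1→0→5→6 push 10 @ unit cost 25 (adds 250)
shortest-cost path #11: 9→4→8→2→1→0→5→10→6 push 3 @ unit cost 35 (adds 105)
total cost = 1062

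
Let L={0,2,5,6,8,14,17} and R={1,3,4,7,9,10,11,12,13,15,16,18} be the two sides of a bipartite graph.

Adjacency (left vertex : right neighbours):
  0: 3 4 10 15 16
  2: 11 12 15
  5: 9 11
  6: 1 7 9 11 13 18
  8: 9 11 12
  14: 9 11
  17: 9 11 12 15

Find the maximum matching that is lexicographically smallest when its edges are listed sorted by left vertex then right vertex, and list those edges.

Lex-smallest maximum matching: {(0,3), (2,11), (5,9), (6,1), (8,12), (17,15)}

|M| = 6 (so the lex-smallest maximum matching has 6 edges)
process left vertices in ascending order; for each, take the smallest-labelled available neighbour that still permits 6 edges overall, or leave it unmatched if none does
lex-smallest matching: {0-3, 2-11, 5-9, 6-1, 8-12, 17-15}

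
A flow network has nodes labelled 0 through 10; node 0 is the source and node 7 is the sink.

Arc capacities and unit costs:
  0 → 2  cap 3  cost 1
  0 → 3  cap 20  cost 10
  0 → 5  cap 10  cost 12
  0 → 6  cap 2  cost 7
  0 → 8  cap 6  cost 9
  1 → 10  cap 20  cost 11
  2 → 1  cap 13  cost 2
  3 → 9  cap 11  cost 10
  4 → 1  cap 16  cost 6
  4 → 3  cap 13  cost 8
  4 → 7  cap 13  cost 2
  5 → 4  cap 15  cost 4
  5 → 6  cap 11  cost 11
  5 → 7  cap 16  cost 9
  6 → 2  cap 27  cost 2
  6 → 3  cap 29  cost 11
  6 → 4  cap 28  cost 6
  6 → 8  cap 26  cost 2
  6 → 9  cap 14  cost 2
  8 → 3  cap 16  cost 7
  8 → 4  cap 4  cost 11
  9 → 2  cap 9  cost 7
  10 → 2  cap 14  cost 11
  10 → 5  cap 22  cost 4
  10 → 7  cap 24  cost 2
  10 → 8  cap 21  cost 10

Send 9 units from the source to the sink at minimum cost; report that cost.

shortest-cost path #1: 0→6→4→7 push 2 @ unit cost 15 (adds 30)
shortest-cost path #2: 0→2→1→10→7 push 3 @ unit cost 16 (adds 48)
shortest-cost path #3: 0→5→4→7 push 4 @ unit cost 18 (adds 72)
total cost = 150

Minimum cost for 9 units: 150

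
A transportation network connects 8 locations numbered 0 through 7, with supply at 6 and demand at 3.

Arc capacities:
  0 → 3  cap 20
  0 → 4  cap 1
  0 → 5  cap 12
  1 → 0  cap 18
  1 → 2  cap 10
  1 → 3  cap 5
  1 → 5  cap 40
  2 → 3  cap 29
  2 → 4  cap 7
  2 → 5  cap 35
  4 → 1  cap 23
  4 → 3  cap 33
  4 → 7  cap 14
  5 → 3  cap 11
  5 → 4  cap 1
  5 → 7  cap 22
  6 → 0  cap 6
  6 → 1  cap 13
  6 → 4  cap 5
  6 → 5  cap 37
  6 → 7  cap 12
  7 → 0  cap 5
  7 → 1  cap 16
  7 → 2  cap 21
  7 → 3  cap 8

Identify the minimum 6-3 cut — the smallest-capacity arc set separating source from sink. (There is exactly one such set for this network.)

Min-cut arcs: {(5,3), (5,4), (5,7), (6,0), (6,1), (6,4), (6,7)} (total capacity 70)

augment #1: 6→0→3 push 6
augment #2: 6→1→3 push 5
augment #3: 6→4→3 push 5
augment #4: 6→5→3 push 11
augment #5: 6→7→3 push 8
augment #6: 6→1→0→3 push 8
augment #7: 6→5→4→3 push 1
augment #8: 6→7→0→3 push 4
augment #9: 6→5→7→0→3 push 1
augment #10: 6→5→7→2→3 push 21
max flow = 70; residual-reachable set from 6 gives S-side
cut edges (S→T): {(5,3), (5,4), (5,7), (6,0), (6,1), (6,4), (6,7)} total cap 70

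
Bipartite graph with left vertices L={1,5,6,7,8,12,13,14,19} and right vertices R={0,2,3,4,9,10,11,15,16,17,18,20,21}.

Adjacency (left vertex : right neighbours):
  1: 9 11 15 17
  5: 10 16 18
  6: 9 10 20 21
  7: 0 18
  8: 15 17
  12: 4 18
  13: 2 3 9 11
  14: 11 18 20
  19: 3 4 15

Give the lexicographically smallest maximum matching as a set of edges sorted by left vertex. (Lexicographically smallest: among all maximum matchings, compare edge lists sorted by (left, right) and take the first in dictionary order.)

Lex-smallest maximum matching: {(1,9), (5,10), (6,20), (7,0), (8,15), (12,4), (13,2), (14,11), (19,3)}

|M| = 9 (so the lex-smallest maximum matching has 9 edges)
process left vertices in ascending order; for each, take the smallest-labelled available neighbour that still permits 9 edges overall, or leave it unmatched if none does
lex-smallest matching: {1-9, 5-10, 6-20, 7-0, 8-15, 12-4, 13-2, 14-11, 19-3}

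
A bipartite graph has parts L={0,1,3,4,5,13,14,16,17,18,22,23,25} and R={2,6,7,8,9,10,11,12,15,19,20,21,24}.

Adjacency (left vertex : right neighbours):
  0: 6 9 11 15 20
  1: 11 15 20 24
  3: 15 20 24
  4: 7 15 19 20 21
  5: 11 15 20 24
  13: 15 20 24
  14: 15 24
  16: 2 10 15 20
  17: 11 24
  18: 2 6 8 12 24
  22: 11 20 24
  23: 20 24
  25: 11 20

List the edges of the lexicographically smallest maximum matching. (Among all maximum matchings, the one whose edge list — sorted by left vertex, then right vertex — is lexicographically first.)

Lex-smallest maximum matching: {(0,6), (1,11), (3,15), (4,7), (5,20), (13,24), (16,2), (18,8)}

|M| = 8 (so the lex-smallest maximum matching has 8 edges)
process left vertices in ascending order; for each, take the smallest-labelled available neighbour that still permits 8 edges overall, or leave it unmatched if none does
lex-smallest matching: {0-6, 1-11, 3-15, 4-7, 5-20, 13-24, 16-2, 18-8}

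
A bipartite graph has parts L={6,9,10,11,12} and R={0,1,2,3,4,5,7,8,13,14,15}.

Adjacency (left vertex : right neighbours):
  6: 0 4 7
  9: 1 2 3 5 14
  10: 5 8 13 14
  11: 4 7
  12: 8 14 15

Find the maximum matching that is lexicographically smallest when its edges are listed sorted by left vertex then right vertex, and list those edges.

|M| = 5 (so the lex-smallest maximum matching has 5 edges)
process left vertices in ascending order; for each, take the smallest-labelled available neighbour that still permits 5 edges overall, or leave it unmatched if none does
lex-smallest matching: {6-0, 9-1, 10-5, 11-4, 12-8}

Lex-smallest maximum matching: {(6,0), (9,1), (10,5), (11,4), (12,8)}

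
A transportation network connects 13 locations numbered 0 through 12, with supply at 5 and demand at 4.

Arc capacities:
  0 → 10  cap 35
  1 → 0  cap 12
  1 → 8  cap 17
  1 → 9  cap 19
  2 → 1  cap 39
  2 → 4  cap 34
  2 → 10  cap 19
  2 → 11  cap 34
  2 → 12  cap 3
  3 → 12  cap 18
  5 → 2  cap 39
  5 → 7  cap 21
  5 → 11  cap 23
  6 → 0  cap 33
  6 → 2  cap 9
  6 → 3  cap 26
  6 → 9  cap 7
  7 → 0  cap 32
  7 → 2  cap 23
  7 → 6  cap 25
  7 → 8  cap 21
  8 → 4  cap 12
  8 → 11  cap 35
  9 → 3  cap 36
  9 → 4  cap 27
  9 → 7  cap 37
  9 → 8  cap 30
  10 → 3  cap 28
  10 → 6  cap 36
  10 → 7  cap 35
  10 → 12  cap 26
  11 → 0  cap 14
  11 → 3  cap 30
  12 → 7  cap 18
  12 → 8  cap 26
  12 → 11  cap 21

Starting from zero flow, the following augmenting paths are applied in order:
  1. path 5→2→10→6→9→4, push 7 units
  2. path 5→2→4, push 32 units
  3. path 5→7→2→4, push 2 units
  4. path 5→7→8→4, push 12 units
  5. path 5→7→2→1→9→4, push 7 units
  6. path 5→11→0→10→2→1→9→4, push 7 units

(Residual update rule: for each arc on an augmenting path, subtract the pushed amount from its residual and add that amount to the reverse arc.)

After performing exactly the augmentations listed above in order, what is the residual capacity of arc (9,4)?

after path 1 (5→2→10→6→9→4, push 7): res(9,4)=20
after path 2 (5→2→4, push 32): res(9,4)=20
after path 3 (5→7→2→4, push 2): res(9,4)=20
after path 4 (5→7→8→4, push 12): res(9,4)=20
after path 5 (5→7→2→1→9→4, push 7): res(9,4)=13
after path 6 (5→11→0→10→2→1→9→4, push 7): res(9,4)=6

Residual capacity of (9,4): 6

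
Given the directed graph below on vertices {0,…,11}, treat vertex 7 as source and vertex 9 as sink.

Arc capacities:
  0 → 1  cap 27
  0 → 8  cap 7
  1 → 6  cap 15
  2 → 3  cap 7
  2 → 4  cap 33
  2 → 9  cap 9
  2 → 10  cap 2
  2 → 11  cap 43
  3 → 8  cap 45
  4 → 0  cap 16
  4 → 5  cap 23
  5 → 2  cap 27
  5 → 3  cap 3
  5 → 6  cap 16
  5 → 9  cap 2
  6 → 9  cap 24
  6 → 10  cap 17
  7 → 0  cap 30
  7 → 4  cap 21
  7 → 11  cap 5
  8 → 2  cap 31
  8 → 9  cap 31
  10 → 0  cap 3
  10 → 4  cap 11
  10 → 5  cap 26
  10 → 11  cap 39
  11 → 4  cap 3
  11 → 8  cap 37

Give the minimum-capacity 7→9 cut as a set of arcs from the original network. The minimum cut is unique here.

Min-cut arcs: {(0,8), (1,6), (7,4), (7,11)} (total capacity 48)

augment #1: 7→0→8→9 push 7
augment #2: 7→4→5→9 push 2
augment #3: 7→11→8→9 push 5
augment #4: 7→0→1→6→9 push 15
augment #5: 7→4→5→2→9 push 9
augment #6: 7→4→5→6→9 push 9
augment #7: 7→4→5→3→8→9 push 1
max flow = 48; residual-reachable set from 7 gives S-side
cut edges (S→T): {(0,8), (1,6), (7,4), (7,11)} total cap 48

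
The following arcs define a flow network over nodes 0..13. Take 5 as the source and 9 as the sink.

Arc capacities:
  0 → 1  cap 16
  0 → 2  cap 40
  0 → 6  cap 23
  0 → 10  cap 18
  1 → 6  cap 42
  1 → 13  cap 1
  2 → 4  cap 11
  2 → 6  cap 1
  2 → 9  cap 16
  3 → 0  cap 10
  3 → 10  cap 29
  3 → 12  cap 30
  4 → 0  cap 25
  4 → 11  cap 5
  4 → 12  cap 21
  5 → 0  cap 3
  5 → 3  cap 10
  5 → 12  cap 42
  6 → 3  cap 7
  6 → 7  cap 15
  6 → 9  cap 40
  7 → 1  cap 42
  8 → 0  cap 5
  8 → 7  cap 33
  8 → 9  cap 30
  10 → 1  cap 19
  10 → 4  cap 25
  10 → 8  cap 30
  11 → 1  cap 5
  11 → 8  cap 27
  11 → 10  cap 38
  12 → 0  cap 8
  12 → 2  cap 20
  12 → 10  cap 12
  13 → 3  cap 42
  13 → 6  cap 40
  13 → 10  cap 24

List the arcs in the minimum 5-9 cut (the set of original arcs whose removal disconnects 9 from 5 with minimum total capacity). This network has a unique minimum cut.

Min-cut arcs: {(5,0), (5,3), (12,0), (12,2), (12,10)} (total capacity 53)

augment #1: 5→0→2→9 push 3
augment #2: 5→12→2→9 push 13
augment #3: 5→3→0→6→9 push 10
augment #4: 5→12→0→6→9 push 8
augment #5: 5→12→2→6→9 push 1
augment #6: 5→12→10→8→9 push 12
augment #7: 5→12→2→0→6→9 push 3
augment #8: 5→12→2→4→0→6→9 push 2
augment #9: 5→12→2→4→11→8→9 push 1
max flow = 53; residual-reachable set from 5 gives S-side
cut edges (S→T): {(5,0), (5,3), (12,0), (12,2), (12,10)} total cap 53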